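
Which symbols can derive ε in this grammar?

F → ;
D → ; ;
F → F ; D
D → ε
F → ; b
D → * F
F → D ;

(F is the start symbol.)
{ 'D' }

ε-productions: D → ε
So D is immediately nullable.
No further non-terminal can be added: every production for the remaining non-terminals contains a terminal or a non-nullable non-terminal.
Nullable = { 'D' }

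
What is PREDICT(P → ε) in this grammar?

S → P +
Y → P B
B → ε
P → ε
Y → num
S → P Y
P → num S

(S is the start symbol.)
{ $, '+', 'num' }

PREDICT(P → ε) = (FIRST(RHS) \ {ε}) ∪ (FOLLOW(P) if ε ∈ FIRST(RHS), i.e. RHS ⇒* ε)
The right-hand side is ε (FIRST(ε) = { ε }), so the predict set is FOLLOW(P) = { $, '+', 'num' }
PREDICT(P → ε) = { $, '+', 'num' }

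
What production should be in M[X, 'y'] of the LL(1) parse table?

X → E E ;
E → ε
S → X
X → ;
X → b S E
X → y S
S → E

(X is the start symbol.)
To find M[X, 'y'], we find productions for X where 'y' is in the predict set (PREDICT(N → α) = (FIRST(α) \ {ε}) ∪ (FOLLOW(N) if α ⇒* ε)).

Relevant sets:
  FIRST(E) = { ε }

X → E E ;: PREDICT = { ';' }
X → ;: PREDICT = { ';' }
X → b S E: PREDICT = { 'b' }
X → y S: PREDICT = { 'y' }
  'y' is in predict set, so this production goes in M[X, 'y']

M[X, 'y'] = X → y S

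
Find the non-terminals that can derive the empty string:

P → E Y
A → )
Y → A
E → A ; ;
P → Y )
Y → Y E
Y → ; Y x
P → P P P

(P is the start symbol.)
A non-terminal is nullable if it can derive ε (the empty string): either it has an ε-production, or it has a production whose right-hand side consists entirely of nullable non-terminals.

There are no ε-productions, so no non-terminal can derive ε.
No non-terminals are nullable.

Answer: None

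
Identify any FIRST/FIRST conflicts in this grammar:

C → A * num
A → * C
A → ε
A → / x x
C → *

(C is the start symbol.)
Yes. C → A '*' num / C → '*' on { '*' }

A FIRST/FIRST conflict occurs when two productions N → α and N → β for the same non-terminal have FIRST(α) ∩ FIRST(β) ≠ ∅ (with ε ∈ FIRST of a nullable right-hand side, so two nullable alternatives also conflict).

FIRST sets of the non-terminals at (or reachable through a nullable prefix from) the front of some alternative:
  FIRST(A) = { '*', '/', ε }

Productions for C:
  C → A * num: FIRST = { '*', '/' }
  C → *: FIRST = { '*' }
Productions for A:
  A → * C: FIRST = { '*' }
  A → ε: FIRST = { ε }
  A → / x x: FIRST = { '/' }

Conflict for C: C → A * num and C → *
  Overlap: { '*' }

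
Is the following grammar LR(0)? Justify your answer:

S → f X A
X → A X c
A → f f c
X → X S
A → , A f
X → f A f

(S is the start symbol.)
Augment with S' → S and build the canonical LR(0) collection (I0 = CLOSURE({[S' → . S]}), then GOTO on every symbol after a dot until no new states appear). It has 21 states:
  I0: { [S → . f X A], [S' → . S] }  — shift
  I1: { [S' → S .] }  — accept
  I2: { [A → . , A f], [A → . f f c], [S → f . X A], [X → . A X c], [X → . X S], [X → . f A f] }  — shift
  I3: { [A → , . A f], [A → . , A f], [A → . f f c] }  — shift
  I4: { [A → . , A f], [A → . f f c], [X → . A X c], [X → . X S], [X → . f A f], [X → A . X c] }  — shift
  I5: { [A → . , A f], [A → . f f c], [S → . f X A], [S → f X . A], [X → X . S] }  — shift
  I6: { [A → . , A f], [A → . f f c], [A → f . f c], [X → f . A f] }  — shift
  I7: { [X → f A . f] }  — shift
  I8: { [A → f . f c], [A → f f . c] }  — shift
  I9: { [A → f f c .] }  — reduce
  I10: { [A → f f . c] }  — shift
  I11: { [X → f A f .] }  — reduce
  I12: { [S → f X A .] }  — reduce
  I13: { [X → X S .] }  — reduce
  I14: { [A → . , A f], [A → . f f c], [A → f . f c], [S → f . X A], [X → . A X c], [X → . X S], [X → . f A f] }  — shift
  I15: { [A → . , A f], [A → . f f c], [A → f . f c], [A → f f . c], [X → f . A f] }  — shift
  I16: { [S → . f X A], [X → A X . c], [X → X . S] }  — shift
  I17: { [X → A X c .] }  — reduce
  I18: { [A → , A . f] }  — shift
  I19: { [A → f . f c] }  — shift
  I20: { [A → , A f .] }  — reduce

Every state is either a pure shift/goto state or contains exactly one complete item and nothing to shift — no conflicts. The grammar is LR(0).

Answer: Yes, the grammar is LR(0)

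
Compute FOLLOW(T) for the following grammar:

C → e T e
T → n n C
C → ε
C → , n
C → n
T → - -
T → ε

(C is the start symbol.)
In C → e T e: T is followed by e, add FIRST(e) \ {ε} = { 'e' }

Taking the union: FOLLOW(T) = { 'e' }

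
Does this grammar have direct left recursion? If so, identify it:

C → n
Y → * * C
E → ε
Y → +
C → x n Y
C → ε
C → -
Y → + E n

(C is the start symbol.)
No direct left recursion

Direct left recursion occurs when N → N α for some non-terminal N (the right-hand side begins with the left-hand side itself).

C → n: starts with n
Y → * * C: starts with '*'
E → ε: starts with ε
Y → +: starts with '+'
C → x n Y: starts with x
C → ε: starts with ε
C → -: starts with '-'
Y → + E n: starts with '+'

No direct left recursion found.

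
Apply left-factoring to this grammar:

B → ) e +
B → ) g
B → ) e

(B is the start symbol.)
Left-factoring transforms A → αβ₁ | αβ₂ into A → αA' and A' → β₁ | β₂
(α is the longest common prefix among the alternatives). Repeat until
no nonterminal has two alternatives with a common prefix.

Round 1: B has alternatives sharing prefix ')'. Introduce B': B → ) B'
  Add: B' → e +
  Add: B' → g
  Add: B' → e

Round 2: B' has alternatives sharing prefix 'e'. Introduce B'': B' → e B''
  Add: B'' → +
  Add: B'' → ε

No remaining common prefixes — done.

Resulting grammar:
B → ) B'
B' → e B''
B'' → +
B'' → ε
B' → g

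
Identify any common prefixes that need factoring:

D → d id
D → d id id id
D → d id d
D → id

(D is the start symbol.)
Left-factoring is needed when two productions for the same non-terminal
share a common prefix on the right-hand side.

Productions for D:
  D → d id
  D → d id id id
  D → d id d
  D → id

Found common prefix 'd id' in productions for D

Answer: Yes, D has productions with common prefix 'd id'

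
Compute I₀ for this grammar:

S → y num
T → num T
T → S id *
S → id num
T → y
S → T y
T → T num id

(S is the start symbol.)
{ [S → . T y], [S → . id num], [S → . y num], [S' → . S], [T → . S id *], [T → . T num id], [T → . num T], [T → . y] }

First, augment the grammar with S' → S
I₀ = CLOSURE({ [S' → . S] }):
  [S' → . S] has the dot before S: add [S → . y num], [S → . id num], [S → . T y]
  [S → . T y] has the dot before T: add [T → . num T], [T → . S id *], [T → . y], [T → . T num id]
No further items can be added.

I₀ = { [S → . T y], [S → . id num], [S → . y num], [S' → . S], [T → . S id *], [T → . T num id], [T → . num T], [T → . y] }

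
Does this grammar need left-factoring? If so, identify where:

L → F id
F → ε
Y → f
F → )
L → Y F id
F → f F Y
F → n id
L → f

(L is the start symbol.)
No, left-factoring is not needed

Left-factoring is needed when two productions for the same non-terminal
share a common prefix on the right-hand side.

Productions for L:
  L → F id
  L → Y F id
  L → f
Productions for F:
  F → ε
  F → )
  F → f F Y
  F → n id

No common prefixes found.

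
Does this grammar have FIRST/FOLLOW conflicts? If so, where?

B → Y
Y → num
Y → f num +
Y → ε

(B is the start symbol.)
No FIRST/FOLLOW conflicts.

A FIRST/FOLLOW conflict occurs when a non-terminal N has a nullable alternative N → β (β ⇒* ε) and another alternative N → α with FIRST(α) ∩ FOLLOW(N) ≠ ∅: on such a lookahead the parser cannot decide between expanding α and letting N vanish via β.

Nullable non-terminals: B, Y.
B has a nullable alternative but only one production, so nothing to check.

Y: nullable alternative(s) Y → ε; FOLLOW(Y) = { $ }
  Y → num: FIRST \ {ε} = { 'num' } — disjoint from FOLLOW(Y)
  Y → f num +: FIRST \ {ε} = { 'f' } — disjoint from FOLLOW(Y)
  Y → ε: FIRST \ {ε} = { } — this is the only nullable alternative, skip

No FIRST/FOLLOW conflicts found.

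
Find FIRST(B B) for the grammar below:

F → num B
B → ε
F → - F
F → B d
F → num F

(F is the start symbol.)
{ ε }

FIRST sets of the non-terminals involved (from the grammar, by fixed-point iteration):
  FIRST(B) = { ε }

To compute FIRST(B B), process the symbols left to right:
Symbol B is a non-terminal. Add FIRST(B) \ {ε} = { }
B is nullable (ε ∈ FIRST(B)), continue to the next symbol.
Symbol B is a non-terminal. Add FIRST(B) \ {ε} = { }
B is nullable (ε ∈ FIRST(B)), continue to the next symbol.
All symbols are nullable, so ε is in the result.
FIRST(B B) = { ε }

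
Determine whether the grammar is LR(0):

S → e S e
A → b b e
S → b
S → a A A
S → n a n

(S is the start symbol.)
Yes, the grammar is LR(0)

Augment with S' → S and build the canonical LR(0) collection (I0 = CLOSURE({[S' → . S]}), then GOTO on every symbol after a dot until no new states appear). It has 15 states:
  I0: { [S → . a A A], [S → . b], [S → . e S e], [S → . n a n], [S' → . S] }  — shift
  I1: { [S' → S .] }  — accept
  I2: { [A → . b b e], [S → a . A A] }  — shift
  I3: { [S → b .] }  — reduce
  I4: { [S → . a A A], [S → . b], [S → . e S e], [S → . n a n], [S → e . S e] }  — shift
  I5: { [S → n . a n] }  — shift
  I6: { [S → n a . n] }  — shift
  I7: { [S → n a n .] }  — reduce
  I8: { [S → e S . e] }  — shift
  I9: { [S → e S e .] }  — reduce
  I10: { [A → . b b e], [S → a A . A] }  — shift
  I11: { [A → b . b e] }  — shift
  I12: { [A → b b . e] }  — shift
  I13: { [A → b b e .] }  — reduce
  I14: { [S → a A A .] }  — reduce

Every state is either a pure shift/goto state or contains exactly one complete item and nothing to shift — no conflicts. The grammar is LR(0).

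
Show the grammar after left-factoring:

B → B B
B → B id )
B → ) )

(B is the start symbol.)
B → B B'
B' → B
B' → id )
B → ) )

Left-factoring transforms A → αβ₁ | αβ₂ into A → αA' and A' → β₁ | β₂
(α is the longest common prefix among the alternatives). Repeat until
no nonterminal has two alternatives with a common prefix.

Round 1: B has alternatives sharing prefix 'B'. Introduce B': B → B B'
  Add: B' → B
  Add: B' → id )

No remaining common prefixes — done.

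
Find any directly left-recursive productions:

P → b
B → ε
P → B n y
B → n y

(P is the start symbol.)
Direct left recursion occurs when N → N α for some non-terminal N (the right-hand side begins with the left-hand side itself).

P → b: starts with b
B → ε: starts with ε
P → B n y: starts with B
B → n y: starts with n

No direct left recursion found.

Answer: No direct left recursion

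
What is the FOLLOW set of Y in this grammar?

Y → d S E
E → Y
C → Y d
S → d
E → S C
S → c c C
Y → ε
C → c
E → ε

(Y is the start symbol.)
Y is the start symbol, so $ ∈ FOLLOW(Y).
In E → Y: Y is at the end, add FOLLOW(E)
In C → Y d: Y is followed by d, add FIRST(d) \ {ε} = { 'd' }

The FOLLOW sets referred to above (computed the same way, to a fixed point):
  FOLLOW(E) = { $, 'd' }

Taking the union: FOLLOW(Y) = { $, 'd' }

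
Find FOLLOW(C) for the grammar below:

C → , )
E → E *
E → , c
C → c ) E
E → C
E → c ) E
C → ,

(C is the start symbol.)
{ $, '*' }

To compute FOLLOW(C), find every occurrence of C on a right-hand side N → α C β: add FIRST(β) \ {ε}, and if β is empty or nullable also add FOLLOW(N). Iterate to a fixed point.

C is the start symbol, so $ ∈ FOLLOW(C).
In E → C: C is at the end, add FOLLOW(E)

The FOLLOW sets referred to above (computed the same way, to a fixed point):
  FOLLOW(E) = { $, '*' }

Taking the union: FOLLOW(C) = { $, '*' }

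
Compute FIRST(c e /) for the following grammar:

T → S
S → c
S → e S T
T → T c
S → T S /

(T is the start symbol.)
To compute FIRST(c e /), process the symbols left to right:
Symbol c is a terminal. Add 'c' and stop.
FIRST(c e /) = { 'c' }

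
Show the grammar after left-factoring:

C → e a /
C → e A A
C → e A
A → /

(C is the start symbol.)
Left-factoring transforms A → αβ₁ | αβ₂ into A → αA' and A' → β₁ | β₂
(α is the longest common prefix among the alternatives). Repeat until
no nonterminal has two alternatives with a common prefix.

Round 1: C has alternatives sharing prefix 'e'. Introduce C': C → e C'
  Add: C' → a /
  Add: C' → A A
  Add: C' → A

Round 2: C' has alternatives sharing prefix 'A'. Introduce C'': C' → A C''
  Add: C'' → A
  Add: C'' → ε

No remaining common prefixes — done.

Resulting grammar:
C → e C'
C' → a /
C' → A C''
C'' → A
C'' → ε
A → /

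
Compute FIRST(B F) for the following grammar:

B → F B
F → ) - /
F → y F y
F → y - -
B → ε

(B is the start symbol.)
{ ')', 'y' }

FIRST sets of the non-terminals involved (from the grammar, by fixed-point iteration):
  FIRST(B) = { ')', 'y', ε }
  FIRST(F) = { ')', 'y' }

To compute FIRST(B F), process the symbols left to right:
Symbol B is a non-terminal. Add FIRST(B) \ {ε} = { ')', 'y' }
B is nullable (ε ∈ FIRST(B)), continue to the next symbol.
Symbol F is a non-terminal. Add FIRST(F) \ {ε} = { ')', 'y' }
F is not nullable (ε ∉ FIRST(F)), so stop here.
FIRST(B F) = { ')', 'y' }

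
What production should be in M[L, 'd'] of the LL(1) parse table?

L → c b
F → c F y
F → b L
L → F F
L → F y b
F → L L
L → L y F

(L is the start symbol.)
Empty (error entry)

To find M[L, 'd'], we find productions for L where 'd' is in the predict set (PREDICT(N → α) = (FIRST(α) \ {ε}) ∪ (FOLLOW(N) if α ⇒* ε)).

Relevant sets:
  FIRST(F) = { 'b', 'c' }
  FIRST(L) = { 'b', 'c' }

L → c b: PREDICT = { 'c' }
L → F F: PREDICT = { 'b', 'c' }
L → F y b: PREDICT = { 'b', 'c' }
L → L y F: PREDICT = { 'b', 'c' }

M[L, 'd'] is empty (no production applies)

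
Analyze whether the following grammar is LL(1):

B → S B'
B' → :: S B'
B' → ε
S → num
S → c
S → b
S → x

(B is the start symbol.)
Yes, the grammar is LL(1).

Relevant sets:
  FOLLOW(B') = { $ }

For B':
  PREDICT(B' → :: S B') = { '::' }
  PREDICT(B' → ε) = { $ }
For S:
  PREDICT(S → num) = { 'num' }
  PREDICT(S → c) = { 'c' }
  PREDICT(S → b) = { 'b' }
  PREDICT(S → x) = { 'x' }
B has a single production, so nothing to check there.

All predict sets are disjoint. The grammar IS LL(1).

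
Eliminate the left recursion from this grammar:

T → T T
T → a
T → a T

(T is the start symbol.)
T → a T'
T → a T T'
T' → T T'
T' → ε

T is directly left-recursive. The standard transformation for
  A → A α₁ | ... | A α_m | β₁ | ... | β_n
is
  A  → β₁ A' | ... | β_n A'
  A' → α₁ A' | ... | α_m A' | ε

T → a becomes T → a T'
T → a T becomes T → a T T'
T → T T becomes T' → T T'
Add T' → ε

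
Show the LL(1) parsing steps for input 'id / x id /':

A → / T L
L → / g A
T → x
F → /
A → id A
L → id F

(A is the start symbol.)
LL(1) parsing maintains a stack (initially the start symbol over $) and the input. At each step: if the stack top is a terminal, match it against the current input token; if it is a non-terminal N, replace it with the RHS of M[N, lookahead] (the unique production whose predict set contains the lookahead).

Stack is shown with the top on the left.

Stack    Input          Action
------------------------------
A $      id / x id / $  output A → id A
id A $   id / x id / $  match 'id'
A $      / x id / $     output A → / T L
/ T L $  / x id / $     match '/'
T L $    x id / $       output T → x
x L $    x id / $       match 'x'
L $      id / $         output L → id F
id F $   id / $         match 'id'
F $      / $            output F → /
/ $      / $            match '/'
$        $              accept

The string is accepted.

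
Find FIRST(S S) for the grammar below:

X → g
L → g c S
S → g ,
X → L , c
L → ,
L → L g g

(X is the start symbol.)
FIRST sets of the non-terminals involved (from the grammar, by fixed-point iteration):
  FIRST(S) = { 'g' }

To compute FIRST(S S), process the symbols left to right:
Symbol S is a non-terminal. Add FIRST(S) \ {ε} = { 'g' }
S is not nullable (ε ∉ FIRST(S)), so stop here.
FIRST(S S) = { 'g' }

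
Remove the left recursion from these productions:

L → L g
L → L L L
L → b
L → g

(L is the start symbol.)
L is directly left-recursive. The standard transformation for
  A → A α₁ | ... | A α_m | β₁ | ... | β_n
is
  A  → β₁ A' | ... | β_n A'
  A' → α₁ A' | ... | α_m A' | ε

L → b becomes L → b L'
L → g becomes L → g L'
L → L g becomes L' → g L'
L → L L L becomes L' → L L L'
Add L' → ε

Resulting grammar:
L → b L'
L → g L'
L' → g L'
L' → L L L'
L' → ε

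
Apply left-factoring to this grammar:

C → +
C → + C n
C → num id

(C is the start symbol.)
Left-factoring transforms A → αβ₁ | αβ₂ into A → αA' and A' → β₁ | β₂
(α is the longest common prefix among the alternatives). Repeat until
no nonterminal has two alternatives with a common prefix.

Round 1: C has alternatives sharing prefix '+'. Introduce C': C → + C'
  Add: C' → ε
  Add: C' → C n

No remaining common prefixes — done.

Resulting grammar:
C → + C'
C' → ε
C' → C n
C → num id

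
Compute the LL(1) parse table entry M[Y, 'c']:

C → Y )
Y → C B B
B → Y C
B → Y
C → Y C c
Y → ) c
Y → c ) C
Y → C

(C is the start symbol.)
To find M[Y, 'c'], we find productions for Y where 'c' is in the predict set (PREDICT(N → α) = (FIRST(α) \ {ε}) ∪ (FOLLOW(N) if α ⇒* ε)).

Relevant sets:
  FIRST(C) = { ')', 'c' }

Y → C B B: PREDICT = { ')', 'c' }
  'c' is in predict set, so this production goes in M[Y, 'c']
Y → ) c: PREDICT = { ')' }
Y → c ) C: PREDICT = { 'c' }
  'c' is in predict set, so this production goes in M[Y, 'c']
Y → C: PREDICT = { ')', 'c' }
  'c' is in predict set, so this production goes in M[Y, 'c']

M[Y, 'c'] = Y → C B B, Y → c ) C, Y → C  (a multiply-defined cell — the grammar is not LL(1))

Answer: Y → C B B, Y → c ) C, Y → C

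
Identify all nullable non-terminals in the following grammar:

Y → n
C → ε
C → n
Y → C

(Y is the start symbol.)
{ 'C', 'Y' }

ε-productions: C → ε
So C is immediately nullable.
Y → C: every symbol on the right is nullable, so Y is nullable too.
Every non-terminal is now nullable.
Nullable = { 'C', 'Y' }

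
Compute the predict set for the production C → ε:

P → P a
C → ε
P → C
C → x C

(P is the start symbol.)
PREDICT(C → ε) = (FIRST(RHS) \ {ε}) ∪ (FOLLOW(C) if ε ∈ FIRST(RHS), i.e. RHS ⇒* ε)
The right-hand side is ε (FIRST(ε) = { ε }), so the predict set is FOLLOW(C) = { $, 'a' }
PREDICT(C → ε) = { $, 'a' }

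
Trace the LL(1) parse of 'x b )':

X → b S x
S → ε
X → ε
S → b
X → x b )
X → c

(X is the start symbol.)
LL(1) parsing maintains a stack (initially the start symbol over $) and the input. At each step: if the stack top is a terminal, match it against the current input token; if it is a non-terminal N, replace it with the RHS of M[N, lookahead] (the unique production whose predict set contains the lookahead).

Stack is shown with the top on the left.

Stack    Input    Action
------------------------
X $      x b ) $  output X → x b )
x b ) $  x b ) $  match 'x'
b ) $    b ) $    match 'b'
) $      ) $      match ')'
$        $        accept

The string is accepted.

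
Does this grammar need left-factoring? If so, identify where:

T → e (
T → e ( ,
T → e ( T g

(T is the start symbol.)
Yes, T has productions with common prefix 'e ('

Left-factoring is needed when two productions for the same non-terminal
share a common prefix on the right-hand side.

Productions for T:
  T → e (
  T → e ( ,
  T → e ( T g

Found common prefix 'e (' in productions for T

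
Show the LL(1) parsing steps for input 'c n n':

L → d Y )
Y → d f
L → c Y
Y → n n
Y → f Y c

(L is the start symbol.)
LL(1) parsing maintains a stack (initially the start symbol over $) and the input. At each step: if the stack top is a terminal, match it against the current input token; if it is a non-terminal N, replace it with the RHS of M[N, lookahead] (the unique production whose predict set contains the lookahead).

Stack is shown with the top on the left.

Stack  Input    Action
----------------------
L $    c n n $  output L → c Y
c Y $  c n n $  match 'c'
Y $    n n $    output Y → n n
n n $  n n $    match 'n'
n $    n $      match 'n'
$      $        accept

The string is accepted.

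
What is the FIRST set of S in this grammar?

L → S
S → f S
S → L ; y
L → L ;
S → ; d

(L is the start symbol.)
{ ';', 'f' }

To compute FIRST(S), examine every production with S on the left-hand side, reading each right-hand side left to right until a non-nullable symbol is reached.

FIRST sets of the other non-terminals involved (by the same procedure, iterated to a fixed point):
  FIRST(L) = { ';', 'f' }

From S → f S:
  - f is a terminal: add 'f' and stop
From S → L ; y:
  - L is a non-terminal: add FIRST(L) \ {ε} = { ';', 'f' }
    L is not nullable, so stop
From S → ; d:
  - ';' is a terminal: add ';' and stop

Collecting: FIRST(S) = { ';', 'f' }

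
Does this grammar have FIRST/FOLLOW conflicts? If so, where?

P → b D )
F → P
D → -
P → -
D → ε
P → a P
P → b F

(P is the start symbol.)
No FIRST/FOLLOW conflicts.

Nullable non-terminals: D.

D: nullable alternative(s) D → ε; FOLLOW(D) = { ')' }
  D → -: FIRST \ {ε} = { '-' } — disjoint from FOLLOW(D)
  D → ε: FIRST \ {ε} = { } — this is the only nullable alternative, skip

F, P have no nullable alternative, so no FIRST/FOLLOW check is needed there.

No FIRST/FOLLOW conflicts found.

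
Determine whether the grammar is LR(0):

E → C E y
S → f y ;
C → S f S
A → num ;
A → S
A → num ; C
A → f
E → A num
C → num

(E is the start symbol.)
Augment with E' → E and build the canonical LR(0) collection (I0 = CLOSURE({[E' → . E]}), then GOTO on every symbol after a dot until no new states appear). It has 19 states:
  I0: { [A → . S], [A → . f], [A → . num ; C], [A → . num ;], [C → . S f S], [C → . num], [E → . A num], [E → . C E y], [E' → . E], [S → . f y ;] }  — shift
  I1: { [E → A . num] }  — shift
  I2: { [A → . S], [A → . f], [A → . num ; C], [A → . num ;], [C → . S f S], [C → . num], [E → . A num], [E → . C E y], [E → C . E y], [S → . f y ;] }  — shift
  I3: { [E' → E .] }  — accept
  I4: { [A → S .], [C → S . f S] }  — shift, reduce
  I5: { [A → f .], [S → f . y ;] }  — shift, reduce
  I6: { [A → num . ; C], [A → num . ;], [C → num .] }  — shift, reduce
  I7: { [A → num ; . C], [A → num ; .], [C → . S f S], [C → . num], [S → . f y ;] }  — shift, reduce
  I8: { [A → num ; C .] }  — reduce
  I9: { [C → S . f S] }  — shift
  I10: { [S → f . y ;] }  — shift
  I11: { [C → num .] }  — reduce
  I12: { [S → f y . ;] }  — shift
  I13: { [S → f y ; .] }  — reduce
  I14: { [C → S f . S], [S → . f y ;] }  — shift
  I15: { [C → S f S .] }  — reduce
  I16: { [E → C E . y] }  — shift
  I17: { [E → C E y .] }  — reduce
  I18: { [E → A num .] }  — reduce

Conflict in state I4:
  Shift-reduce conflict between [A → S .] and [C → S . f S]
So the grammar is NOT LR(0).

Answer: No. Shift-reduce conflict between [A → S .] and [C → S . f S]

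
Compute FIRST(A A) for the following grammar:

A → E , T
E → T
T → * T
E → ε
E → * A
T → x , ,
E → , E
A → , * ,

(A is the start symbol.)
FIRST sets of the non-terminals involved (from the grammar, by fixed-point iteration):
  FIRST(A) = { '*', ',', 'x' }

To compute FIRST(A A), process the symbols left to right:
Symbol A is a non-terminal. Add FIRST(A) \ {ε} = { '*', ',', 'x' }
A is not nullable (ε ∉ FIRST(A)), so stop here.
FIRST(A A) = { '*', ',', 'x' }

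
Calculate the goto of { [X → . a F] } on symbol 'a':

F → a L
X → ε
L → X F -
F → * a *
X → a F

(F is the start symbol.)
{ [F → . * a *], [F → . a L], [X → a . F] }

GOTO(I, 'a') = CLOSURE({ [A → αX.β] : [A → α.Xβ] ∈ I, X = 'a' })

Items with dot before 'a', with the dot advanced:
  [X → . a F] → [X → a . F]
Closure of the advanced items:
  [X → a . F] has the dot before F: add [F → . a L], [F → . * a *]

GOTO = { [F → . * a *], [F → . a L], [X → a . F] }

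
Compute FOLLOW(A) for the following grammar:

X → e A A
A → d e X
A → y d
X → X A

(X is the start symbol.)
To compute FOLLOW(A), find every occurrence of A on a right-hand side N → α A β: add FIRST(β) \ {ε}, and if β is empty or nullable also add FOLLOW(N). Iterate to a fixed point.

In X → e A A: A is followed by A, add FIRST(A) \ {ε} = { 'd', 'y' }
In X → e A A: A is at the end, add FOLLOW(X)
In X → X A: A is at the end, add FOLLOW(X)

The FOLLOW sets referred to above (computed the same way, to a fixed point):
  FOLLOW(X) = { $, 'd', 'y' }

Taking the union: FOLLOW(A) = { $, 'd', 'y' }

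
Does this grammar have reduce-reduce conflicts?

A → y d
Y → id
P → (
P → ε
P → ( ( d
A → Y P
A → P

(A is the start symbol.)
A reduce-reduce conflict occurs when an LR(0) state has two complete items [A → α .] and [B → β .] — both call for a reduction, and with no lookahead the parser cannot choose between them.

Augment with A' → A and build the canonical LR(0) collection (I0 = CLOSURE({[A' → . A]}), then GOTO on every symbol after a dot until no new states appear). It has 11 states:
  I0: { [A → . P], [A → . Y P], [A → . y d], [A' → . A], [P → . ( ( d], [P → . (], [P → .], [Y → . id] }  — shift, reduce
  I1: { [P → ( . ( d], [P → ( .] }  — shift, reduce
  I2: { [A' → A .] }  — accept
  I3: { [A → P .] }  — reduce
  I4: { [A → Y . P], [P → . ( ( d], [P → . (], [P → .] }  — shift, reduce
  I5: { [Y → id .] }  — reduce
  I6: { [A → y . d] }  — shift
  I7: { [A → y d .] }  — reduce
  I8: { [A → Y P .] }  — reduce
  I9: { [P → ( ( . d] }  — shift
  I10: { [P → ( ( d .] }  — reduce

No state contains more than one complete item.

Answer: No reduce-reduce conflicts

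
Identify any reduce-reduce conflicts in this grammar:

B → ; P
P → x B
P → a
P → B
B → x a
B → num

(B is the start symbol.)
Augment with B' → B and build the canonical LR(0) collection (I0 = CLOSURE({[B' → . B]}), then GOTO on every symbol after a dot until no new states appear). It has 11 states:
  I0: { [B → . ; P], [B → . num], [B → . x a], [B' → . B] }  — shift
  I1: { [B → . ; P], [B → . num], [B → . x a], [B → ; . P], [P → . B], [P → . a], [P → . x B] }  — shift
  I2: { [B' → B .] }  — accept
  I3: { [B → num .] }  — reduce
  I4: { [B → x . a] }  — shift
  I5: { [B → x a .] }  — reduce
  I6: { [P → B .] }  — reduce
  I7: { [B → ; P .] }  — reduce
  I8: { [P → a .] }  — reduce
  I9: { [B → . ; P], [B → . num], [B → . x a], [B → x . a], [P → x . B] }  — shift
  I10: { [P → x B .] }  — reduce

No state contains more than one complete item.

Answer: No reduce-reduce conflicts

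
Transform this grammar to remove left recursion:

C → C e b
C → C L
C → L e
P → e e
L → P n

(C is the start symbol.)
C → L e C'
C' → e b C'
C' → L C'
C' → ε
P → e e
L → P n

C is directly left-recursive. The standard transformation for
  A → A α₁ | ... | A α_m | β₁ | ... | β_n
is
  A  → β₁ A' | ... | β_n A'
  A' → α₁ A' | ... | α_m A' | ε

C → L e becomes C → L e C'
C → C e b becomes C' → e b C'
C → C L becomes C' → L C'
Add C' → ε

Productions for other non-terminals are unchanged:
  P → e e
  L → P n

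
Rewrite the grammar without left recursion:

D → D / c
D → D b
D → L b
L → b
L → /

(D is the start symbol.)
D → L b D'
D' → / c D'
D' → b D'
D' → ε
L → b
L → /

D is directly left-recursive. The standard transformation for
  A → A α₁ | ... | A α_m | β₁ | ... | β_n
is
  A  → β₁ A' | ... | β_n A'
  A' → α₁ A' | ... | α_m A' | ε

D → L b becomes D → L b D'
D → D / c becomes D' → / c D'
D → D b becomes D' → b D'
Add D' → ε

Productions for other non-terminals are unchanged:
  L → b
  L → /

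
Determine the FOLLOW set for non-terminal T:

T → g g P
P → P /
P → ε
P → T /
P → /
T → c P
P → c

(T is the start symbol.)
{ $, '/' }

To compute FOLLOW(T), find every occurrence of T on a right-hand side N → α T β: add FIRST(β) \ {ε}, and if β is empty or nullable also add FOLLOW(N). Iterate to a fixed point.

T is the start symbol, so $ ∈ FOLLOW(T).
In P → T /: T is followed by '/', add FIRST('/') \ {ε} = { '/' }

Taking the union: FOLLOW(T) = { $, '/' }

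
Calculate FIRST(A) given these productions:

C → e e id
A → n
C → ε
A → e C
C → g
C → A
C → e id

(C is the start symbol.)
To compute FIRST(A), examine every production with A on the left-hand side, reading each right-hand side left to right until a non-nullable symbol is reached.

From A → n:
  - n is a terminal: add 'n' and stop
From A → e C:
  - e is a terminal: add 'e' and stop

Collecting: FIRST(A) = { 'e', 'n' }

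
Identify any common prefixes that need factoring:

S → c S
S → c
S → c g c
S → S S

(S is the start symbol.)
Yes, S has productions with common prefix 'c'

Left-factoring is needed when two productions for the same non-terminal
share a common prefix on the right-hand side.

Productions for S:
  S → c S
  S → c
  S → c g c
  S → S S

Found common prefix 'c' in productions for S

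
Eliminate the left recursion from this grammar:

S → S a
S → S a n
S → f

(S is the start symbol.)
S is directly left-recursive. The standard transformation for
  A → A α₁ | ... | A α_m | β₁ | ... | β_n
is
  A  → β₁ A' | ... | β_n A'
  A' → α₁ A' | ... | α_m A' | ε

S → f becomes S → f S'
S → S a becomes S' → a S'
S → S a n becomes S' → a n S'
Add S' → ε

Resulting grammar:
S → f S'
S' → a S'
S' → a n S'
S' → ε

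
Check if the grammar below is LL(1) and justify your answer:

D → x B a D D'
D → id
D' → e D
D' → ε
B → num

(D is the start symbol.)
A grammar is LL(1) if for each non-terminal N with multiple productions, the predict sets of those productions are pairwise disjoint, where PREDICT(N → α) = (FIRST(α) \ {ε}) ∪ (FOLLOW(N) if α ⇒* ε).

Relevant sets:
  FOLLOW(D') = { $, 'e' }

For D:
  PREDICT(D → x B a D D') = { 'x' }
  PREDICT(D → id) = { 'id' }
For D':
  PREDICT(D' → e D) = { 'e' }
  PREDICT(D' → ε) = { $, 'e' }
B has a single production, so nothing to check there.

Conflict found: Predict set conflict for D': { 'e' }
The grammar is NOT LL(1).

Answer: No. Predict set conflict for D': { 'e' }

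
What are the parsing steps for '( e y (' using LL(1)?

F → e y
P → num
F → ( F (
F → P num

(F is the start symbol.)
Stack is shown with the top on the left.

Stack    Input      Action
--------------------------
F $      ( e y ( $  output F → ( F (
( F ( $  ( e y ( $  match '('
F ( $    e y ( $    output F → e y
e y ( $  e y ( $    match 'e'
y ( $    y ( $      match 'y'
( $      ( $        match '('
$        $          accept

The string is accepted.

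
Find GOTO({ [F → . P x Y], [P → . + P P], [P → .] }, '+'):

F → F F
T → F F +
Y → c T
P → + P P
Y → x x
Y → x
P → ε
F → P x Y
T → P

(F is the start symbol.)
{ [P → + . P P], [P → . + P P], [P → .] }

GOTO(I, '+') = CLOSURE({ [A → αX.β] : [A → α.Xβ] ∈ I, X = '+' })

Items with dot before '+', with the dot advanced:
  [P → . + P P] → [P → + . P P]
Closure of the advanced items:
  [P → + . P P] has the dot before P: add [P → . + P P], [P → .]

GOTO = { [P → + . P P], [P → . + P P], [P → .] }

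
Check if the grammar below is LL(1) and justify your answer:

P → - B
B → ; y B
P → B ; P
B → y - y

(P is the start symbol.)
Yes, the grammar is LL(1).

A grammar is LL(1) if for each non-terminal N with multiple productions, the predict sets of those productions are pairwise disjoint, where PREDICT(N → α) = (FIRST(α) \ {ε}) ∪ (FOLLOW(N) if α ⇒* ε).

Relevant sets:
  FIRST(B) = { ';', 'y' }

For P:
  PREDICT(P → '-' B) = { '-' }
  PREDICT(P → B ';' P) = { ';', 'y' }
For B:
  PREDICT(B → ';' y B) = { ';' }
  PREDICT(B → y '-' y) = { 'y' }

All predict sets are disjoint. The grammar IS LL(1).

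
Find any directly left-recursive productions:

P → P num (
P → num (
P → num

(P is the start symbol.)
Yes, P is left-recursive

P → P num (: LEFT RECURSIVE (starts with P)
P → num (: starts with num
P → num: starts with num

The grammar has direct left recursion on: P.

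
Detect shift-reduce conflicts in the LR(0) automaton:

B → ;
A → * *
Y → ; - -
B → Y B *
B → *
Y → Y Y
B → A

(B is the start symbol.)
Yes — I1: [B → * .] vs [A → * . *]; I2: [B → ; .] vs [Y → ; . - -]; I7: [Y → Y Y .] vs [A → . * *]

A shift-reduce conflict occurs when an LR(0) state has both:
  - a complete (reduce) item [A → α .] (dot at the end), and
  - a shift item [B → β . c γ] (dot before a terminal).

Augment with B' → B and build the canonical LR(0) collection (I0 = CLOSURE({[B' → . B]}), then GOTO on every symbol after a dot until no new states appear). It has 12 states:
  I0: { [A → . * *], [B → . *], [B → . ;], [B → . A], [B → . Y B *], [B' → . B], [Y → . ; - -], [Y → . Y Y] }  — shift
  I1: { [A → * . *], [B → * .] }  — shift, reduce
  I2: { [B → ; .], [Y → ; . - -] }  — shift, reduce
  I3: { [B → A .] }  — reduce
  I4: { [B' → B .] }  — accept
  I5: { [A → . * *], [B → . *], [B → . ;], [B → . A], [B → . Y B *], [B → Y . B *], [Y → . ; - -], [Y → . Y Y], [Y → Y . Y] }  — shift
  I6: { [B → Y B . *] }  — shift
  I7: { [A → . * *], [B → . *], [B → . ;], [B → . A], [B → . Y B *], [B → Y . B *], [Y → . ; - -], [Y → . Y Y], [Y → Y . Y], [Y → Y Y .] }  — shift, reduce
  I8: { [B → Y B * .] }  — reduce
  I9: { [Y → ; - . -] }  — shift
  I10: { [Y → ; - - .] }  — reduce
  I11: { [A → * * .] }  — reduce

I1 contains reduce item [B → * .] and shift item [A → * . *] — shift-reduce conflict.
I2 contains reduce item [B → ; .] and shift item [Y → ; . - -] — shift-reduce conflict.
I7 contains reduce item [Y → Y Y .] and shift items [A → . * *], [B → . *], [B → . ;], [Y → . ; - -] — shift-reduce conflict.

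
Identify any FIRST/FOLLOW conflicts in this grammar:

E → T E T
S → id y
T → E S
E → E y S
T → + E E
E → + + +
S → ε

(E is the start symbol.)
Yes. S → id y with FOLLOW(S) on { 'id' }

A FIRST/FOLLOW conflict occurs when a non-terminal N has a nullable alternative N → β (β ⇒* ε) and another alternative N → α with FIRST(α) ∩ FOLLOW(N) ≠ ∅: on such a lookahead the parser cannot decide between expanding α and letting N vanish via β.

Nullable non-terminals: S.

S: nullable alternative(s) S → ε; FOLLOW(S) = { $, '+', 'id', 'y' }
  S → id y: FIRST \ {ε} = { 'id' } — overlaps FOLLOW(S) on { 'id' }: CONFLICT
  S → ε: FIRST \ {ε} = { } — this is the only nullable alternative, skip

E, T have no nullable alternative, so no FIRST/FOLLOW check is needed there.

So the grammar has 1 FIRST/FOLLOW conflict (marked CONFLICT above).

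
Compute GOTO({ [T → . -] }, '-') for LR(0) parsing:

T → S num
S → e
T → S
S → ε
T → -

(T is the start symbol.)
GOTO(I, '-') = CLOSURE({ [A → αX.β] : [A → α.Xβ] ∈ I, X = '-' })

Items with dot before '-', with the dot advanced:
  [T → . -] → [T → - .]
Closure adds nothing (no advanced item has the dot before a non-terminal).

GOTO = { [T → - .] }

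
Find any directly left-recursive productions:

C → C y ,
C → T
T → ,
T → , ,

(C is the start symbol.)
C → C y ,: LEFT RECURSIVE (starts with C)
C → T: starts with T
T → ,: starts with ','
T → , ,: starts with ','

The grammar has direct left recursion on: C.

Answer: Yes, C is left-recursive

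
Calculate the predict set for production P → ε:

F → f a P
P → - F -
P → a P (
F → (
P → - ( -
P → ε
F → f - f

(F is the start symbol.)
{ $, '(', '-' }

PREDICT(P → ε) = (FIRST(RHS) \ {ε}) ∪ (FOLLOW(P) if ε ∈ FIRST(RHS), i.e. RHS ⇒* ε)
The right-hand side is ε (FIRST(ε) = { ε }), so the predict set is FOLLOW(P) = { $, '(', '-' }
PREDICT(P → ε) = { $, '(', '-' }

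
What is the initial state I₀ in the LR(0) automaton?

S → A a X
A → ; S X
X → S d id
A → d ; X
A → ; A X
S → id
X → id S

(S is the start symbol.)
{ [A → . ; A X], [A → . ; S X], [A → . d ; X], [S → . A a X], [S → . id], [S' → . S] }

First, augment the grammar with S' → S
I₀ = CLOSURE({ [S' → . S] }):
  [S' → . S] has the dot before S: add [S → . A a X], [S → . id]
  [S → . A a X] has the dot before A: add [A → . ; S X], [A → . d ; X], [A → . ; A X]
No further items can be added.

I₀ = { [A → . ; A X], [A → . ; S X], [A → . d ; X], [S → . A a X], [S → . id], [S' → . S] }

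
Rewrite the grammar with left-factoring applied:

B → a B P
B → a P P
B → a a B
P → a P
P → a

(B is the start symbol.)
Left-factoring transforms A → αβ₁ | αβ₂ into A → αA' and A' → β₁ | β₂
(α is the longest common prefix among the alternatives). Repeat until
no nonterminal has two alternatives with a common prefix.

Round 1: B has alternatives sharing prefix 'a'. Introduce B': B → a B'
  Add: B' → B P
  Add: B' → P P
  Add: B' → a B

Round 2: P has alternatives sharing prefix 'a'. Introduce P': P → a P'
  Add: P' → P
  Add: P' → ε

No remaining common prefixes — done.

Resulting grammar:
B → a B'
B' → B P
B' → P P
B' → a B
P → a P'
P' → P
P' → ε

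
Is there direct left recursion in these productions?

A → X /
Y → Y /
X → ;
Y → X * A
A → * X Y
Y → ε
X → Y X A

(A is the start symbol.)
Direct left recursion occurs when N → N α for some non-terminal N (the right-hand side begins with the left-hand side itself).

A → X /: starts with X
Y → Y /: LEFT RECURSIVE (starts with Y)
X → ;: starts with ';'
Y → X * A: starts with X
A → * X Y: starts with '*'
Y → ε: starts with ε
X → Y X A: starts with Y

The grammar has direct left recursion on: Y.

Answer: Yes, Y is left-recursive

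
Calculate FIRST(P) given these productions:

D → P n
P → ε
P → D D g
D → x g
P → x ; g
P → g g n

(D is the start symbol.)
To compute FIRST(P), examine every production with P on the left-hand side, reading each right-hand side left to right until a non-nullable symbol is reached.

FIRST sets of the other non-terminals involved (by the same procedure, iterated to a fixed point):
  FIRST(D) = { 'g', 'n', 'x' }

From P → ε:
  - ε-production, so ε ∈ FIRST(P)
From P → D D g:
  - D is a non-terminal: add FIRST(D) \ {ε} = { 'g', 'n', 'x' }
    D is not nullable, so stop
From P → x ; g:
  - x is a terminal: add 'x' and stop
From P → g g n:
  - g is a terminal: add 'g' and stop

Collecting: FIRST(P) = { 'g', 'n', 'x', ε }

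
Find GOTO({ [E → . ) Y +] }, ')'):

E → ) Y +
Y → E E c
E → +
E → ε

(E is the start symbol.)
GOTO(I, ')') = CLOSURE({ [A → αX.β] : [A → α.Xβ] ∈ I, X = ')' })

Items with dot before ')', with the dot advanced:
  [E → . ) Y +] → [E → ) . Y +]
Closure of the advanced items:
  [E → ) . Y +] has the dot before Y: add [Y → . E E c]
  [Y → . E E c] has the dot before E: add [E → . ) Y +], [E → . +], [E → .]

GOTO = { [E → ) . Y +], [E → . ) Y +], [E → . +], [E → .], [Y → . E E c] }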